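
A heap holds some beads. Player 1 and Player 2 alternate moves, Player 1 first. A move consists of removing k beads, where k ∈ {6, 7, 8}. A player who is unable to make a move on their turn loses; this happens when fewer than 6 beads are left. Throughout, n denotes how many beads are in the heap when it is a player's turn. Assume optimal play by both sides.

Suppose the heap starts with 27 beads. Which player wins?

Player 1 wins.

Classify positions by backward induction: terminal positions (no move available) are L. From any other position, the mover wins iff some move reaches an L.
n=0: no move → L
n=1: no move → L
n=2: no move → L
n=3: no move → L
n=4: no move → L
n=5: no move → L
n=6: reaches L-position 0 → W
n=7: reaches L-position 1 → W
n=8: reaches L-position 2 → W
n=9: reaches L-position 3 → W
n=10: reaches L-position 4 → W
n=11: reaches L-position 5 → W
n=12: reaches L-position 5 → W
n=13: reaches L-position 5 → W
n=14: only reaches 8(W), 7(W), 6(W), all W → L
n=15: only reaches 9(W), 8(W), 7(W), all W → L
n=16: only reaches 10(W), 9(W), 8(W), all W → L
n=17: only reaches 11(W), 10(W), 9(W), all W → L
n=18: only reaches 12(W), 11(W), 10(W), all W → L
n=19: only reaches 13(W), 12(W), 11(W), all W → L
n=20: reaches L-position 14 → W
n=21: reaches L-position 15 → W
n=22: reaches L-position 16 → W
n=23: reaches L-position 17 → W
n=24: reaches L-position 18 → W
n=25: reaches L-position 19 → W
n=26: reaches L-position 19 → W
n=27: reaches L-position 19 → W
The starting position 27 is W: Player 1 should remove 8, leaving 19, handing over an L position.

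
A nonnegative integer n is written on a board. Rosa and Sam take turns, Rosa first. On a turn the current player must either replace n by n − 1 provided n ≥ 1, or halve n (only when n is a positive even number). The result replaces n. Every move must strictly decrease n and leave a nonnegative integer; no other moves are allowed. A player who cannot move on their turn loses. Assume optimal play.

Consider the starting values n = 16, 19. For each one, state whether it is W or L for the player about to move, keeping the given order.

Positions with no move are L. A position that does have a move is losing for the player to move precisely when every available move leads to a winning position for the opponent. Fill in the labels:
n=0: no move → L
n=1: →0(L), so W
n=2: →1(W) only, which is W, so L
n=3: →2(L), so W
n=4: →2(L), so W
n=5: →4(W) only, which is W, so L
n=6: →5(L), so W
n=7: →6(W) only, which is W, so L
n=8: →7(L), so W
n=9: →8(W) only, which is W, so L
n=10: →5(L), so W
n=11: →10(W) only, which is W, so L
n=12: →11(L), so W
n=13: →12(W) only, which is W, so L
n=14: →7(L), so W
n=15: →14(W) only, which is W, so L
n=16: →15(L), so W
n=17: →16(W) only, which is W, so L
n=18: →9(L), so W
n=19: →18(W) only, which is W, so L

16: W, 19: L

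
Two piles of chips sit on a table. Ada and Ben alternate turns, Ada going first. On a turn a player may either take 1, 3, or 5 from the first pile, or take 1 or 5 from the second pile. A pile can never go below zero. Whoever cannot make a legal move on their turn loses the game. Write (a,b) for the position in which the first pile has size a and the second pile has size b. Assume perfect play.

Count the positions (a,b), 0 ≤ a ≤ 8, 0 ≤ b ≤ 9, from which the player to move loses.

45

Classify positions by backward induction: terminal positions (no move available) are L. From any other position, the mover wins iff some move reaches an L.
Every move lowers a or b (never raises either), so fill the grid row by row in increasing a, and left to right within a row: each cell's successors are then already labelled.
      b=0  b=1  b=2  b=3  b=4  b=5  b=6  b=7  b=8  b=9
a=0:    L    W    L    W    L    W    L    W    L    W
a=1:    W    L    W    L    W    L    W    L    W    L
a=2:    L    W    L    W    L    W    L    W    L    W
a=3:    W    L    W    L    W    L    W    L    W    L
a=4:    L    W    L    W    L    W    L    W    L    W
a=5:    W    L    W    L    W    L    W    L    W    L
a=6:    L    W    L    W    L    W    L    W    L    W
a=7:    W    L    W    L    W    L    W    L    W    L
a=8:    L    W    L    W    L    W    L    W    L    W
Cells with no legal move (terminal, hence L): (0,0).
The remaining L cells, each justified by listing all of its moves:
(0,2): →(0,1)(W) only, which is W, so L
(0,4): →(0,3)(W) only, which is W, so L
(0,6): →(0,5)(W), (0,1)(W) — all W, so L
(0,8): →(0,7)(W), (0,3)(W) — all W, so L
(1,1): →(0,1)(W), (1,0)(W) — all W, so L
(1,3): →(0,3)(W), (1,2)(W) — all W, so L
(1,5): →(0,5)(W), (1,4)(W), (1,0)(W) — all W, so L
(1,7): →(0,7)(W), (1,6)(W), (1,2)(W) — all W, so L
(1,9): →(0,9)(W), (1,8)(W), (1,4)(W) — all W, so L
(2,0): →(1,0)(W) only, which is W, so L
(2,2): →(1,2)(W), (2,1)(W) — all W, so L
(2,4): →(1,4)(W), (2,3)(W) — all W, so L
(2,6): →(1,6)(W), (2,5)(W), (2,1)(W) — all W, so L
(2,8): →(1,8)(W), (2,7)(W), (2,3)(W) — all W, so L
(3,1): →(2,1)(W), (0,1)(W), (3,0)(W) — all W, so L
(3,3): →(2,3)(W), (0,3)(W), (3,2)(W) — all W, so L
(3,5): →(2,5)(W), (0,5)(W), (3,4)(W), (3,0)(W) — all W, so L
(3,7): →(2,7)(W), (0,7)(W), (3,6)(W), (3,2)(W) — all W, so L
(3,9): →(2,9)(W), (0,9)(W), (3,8)(W), (3,4)(W) — all W, so L
(4,0): →(3,0)(W), (1,0)(W) — all W, so L
(4,2): →(3,2)(W), (1,2)(W), (4,1)(W) — all W, so L
(4,4): →(3,4)(W), (1,4)(W), (4,3)(W) — all W, so L
(4,6): →(3,6)(W), (1,6)(W), (4,5)(W), (4,1)(W) — all W, so L
(4,8): →(3,8)(W), (1,8)(W), (4,7)(W), (4,3)(W) — all W, so L
(5,1): →(4,1)(W), (2,1)(W), (0,1)(W), (5,0)(W) — all W, so L
(5,3): →(4,3)(W), (2,3)(W), (0,3)(W), (5,2)(W) — all W, so L
(5,5): →(4,5)(W), (2,5)(W), (0,5)(W), (5,4)(W), (5,0)(W) — all W, so L
(5,7): →(4,7)(W), (2,7)(W), (0,7)(W), (5,6)(W), (5,2)(W) — all W, so L
(5,9): →(4,9)(W), (2,9)(W), (0,9)(W), (5,8)(W), (5,4)(W) — all W, so L
(6,0): →(5,0)(W), (3,0)(W), (1,0)(W) — all W, so L
(6,2): →(5,2)(W), (3,2)(W), (1,2)(W), (6,1)(W) — all W, so L
(6,4): →(5,4)(W), (3,4)(W), (1,4)(W), (6,3)(W) — all W, so L
(6,6): →(5,6)(W), (3,6)(W), (1,6)(W), (6,5)(W), (6,1)(W) — all W, so L
(6,8): →(5,8)(W), (3,8)(W), (1,8)(W), (6,7)(W), (6,3)(W) — all W, so L
(7,1): →(6,1)(W), (4,1)(W), (2,1)(W), (7,0)(W) — all W, so L
(7,3): →(6,3)(W), (4,3)(W), (2,3)(W), (7,2)(W) — all W, so L
(7,5): →(6,5)(W), (4,5)(W), (2,5)(W), (7,4)(W), (7,0)(W) — all W, so L
(7,7): →(6,7)(W), (4,7)(W), (2,7)(W), (7,6)(W), (7,2)(W) — all W, so L
(7,9): →(6,9)(W), (4,9)(W), (2,9)(W), (7,8)(W), (7,4)(W) — all W, so L
(8,0): →(7,0)(W), (5,0)(W), (3,0)(W) — all W, so L
(8,2): →(7,2)(W), (5,2)(W), (3,2)(W), (8,1)(W) — all W, so L
(8,4): →(7,4)(W), (5,4)(W), (3,4)(W), (8,3)(W) — all W, so L
(8,6): →(7,6)(W), (5,6)(W), (3,6)(W), (8,5)(W), (8,1)(W) — all W, so L
(8,8): →(7,8)(W), (5,8)(W), (3,8)(W), (8,7)(W), (8,3)(W) — all W, so L
Every other cell has at least one move into one of the L cells above, so it is W.
L cells per row: a=0: 5, a=1: 5, a=2: 5, a=3: 5, a=4: 5, a=5: 5, a=6: 5, a=7: 5, a=8: 5; total 45.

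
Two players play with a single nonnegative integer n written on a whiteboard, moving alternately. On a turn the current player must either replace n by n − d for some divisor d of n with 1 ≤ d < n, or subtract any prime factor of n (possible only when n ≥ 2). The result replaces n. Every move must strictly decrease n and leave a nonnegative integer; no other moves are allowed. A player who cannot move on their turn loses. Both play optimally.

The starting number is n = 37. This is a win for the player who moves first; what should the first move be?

Label each position W (a win for the player to move) or L (a loss). A position with no legal move is L; any other position is W exactly when some move reaches an L, and L when every move reaches a W.
n=0: no move → L
n=1: no move → L
n=2: can move to 0, which is L ⇒ W
n=3: can move to 0, which is L ⇒ W
n=4: moves to 2(W), 3(W); every one is W ⇒ L
n=5: can move to 0, which is L ⇒ W
n=6: can move to 4, which is L ⇒ W
n=7: can move to 0, which is L ⇒ W
n=8: can move to 4, which is L ⇒ W
n=9: moves to 6(W), 8(W); every one is W ⇒ L
n=10: can move to 9, which is L ⇒ W
n=11: can move to 0, which is L ⇒ W
n=12: can move to 9, which is L ⇒ W
n=13: can move to 0, which is L ⇒ W
n=14: moves to 7(W), 12(W), 13(W); every one is W ⇒ L
n=15: can move to 14, which is L ⇒ W
n=16: can move to 14, which is L ⇒ W
n=17: can move to 0, which is L ⇒ W
n=18: can move to 9, which is L ⇒ W
n=19: can move to 0, which is L ⇒ W
n=20: moves to 10(W), 15(W), 16(W), 18(W), 19(W); every one is W ⇒ L
n=21: can move to 14, which is L ⇒ W
n=22: can move to 20, which is L ⇒ W
n=23: can move to 0, which is L ⇒ W
n=24: can move to 20, which is L ⇒ W
n=25: can move to 20, which is L ⇒ W
n=26: moves to 13(W), 24(W), 25(W); every one is W ⇒ L
n=27: can move to 26, which is L ⇒ W
n=28: can move to 14, which is L ⇒ W
n=29: can move to 0, which is L ⇒ W
n=30: can move to 20, which is L ⇒ W
n=31: can move to 0, which is L ⇒ W
n=32: moves to 16(W), 24(W), 28(W), 30(W), 31(W); every one is W ⇒ L
n=33: can move to 32, which is L ⇒ W
n=34: can move to 32, which is L ⇒ W
n=35: moves to 28(W), 30(W), 34(W); every one is W ⇒ L
n=36: can move to 32, which is L ⇒ W
n=37: can move to 0, which is L ⇒ W
From 37, the L positions reachable in one move are: 0.

Move to 0.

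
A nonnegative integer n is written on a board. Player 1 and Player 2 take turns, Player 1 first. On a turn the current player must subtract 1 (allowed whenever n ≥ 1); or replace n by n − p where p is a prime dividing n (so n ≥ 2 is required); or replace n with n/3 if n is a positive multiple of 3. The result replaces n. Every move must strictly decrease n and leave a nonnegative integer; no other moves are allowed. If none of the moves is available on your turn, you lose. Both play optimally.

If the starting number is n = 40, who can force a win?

Work bottom-up. With no move the player to move loses. Otherwise the position is W if at least one move leads to an L position for the opponent, and L if every move leads to a W.
n=0: no move → L
n=1: →0(L), so W
n=2: →0(L), so W
n=3: →0(L), so W
n=4: →2(W), 3(W) — all W, so L
n=5: →0(L), so W
n=6: →4(L), so W
n=7: →0(L), so W
n=8: →6(W), 7(W) — all W, so L
n=9: →8(L), so W
n=10: →8(L), so W
n=11: →0(L), so W
n=12: →4(L), so W
n=13: →0(L), so W
n=14: →7(W), 12(W), 13(W) — all W, so L
n=15: →14(L), so W
n=16: →14(L), so W
n=17: →0(L), so W
n=18: →6(W), 15(W), 16(W), 17(W) — all W, so L
n=19: →0(L), so W
n=20: →18(L), so W
n=21: →14(L), so W
n=22: →11(W), 20(W), 21(W) — all W, so L
n=23: →0(L), so W
n=24: →8(L), so W
n=25: →20(W), 24(W) — all W, so L
n=26: →25(L), so W
n=27: →9(W), 24(W), 26(W) — all W, so L
n=28: →27(L), so W
n=29: →0(L), so W
n=30: →25(L), so W
n=31: →0(L), so W
n=32: →30(W), 31(W) — all W, so L
n=33: →22(L), so W
n=34: →32(L), so W
n=35: →28(W), 30(W), 34(W) — all W, so L
n=36: →35(L), so W
n=37: →0(L), so W
n=38: →19(W), 36(W), 37(W) — all W, so L
n=39: →38(L), so W
n=40: →35(L), so W
The starting position 40 is W: Player 1 should move to 35, handing over an L position.

Player 1 wins.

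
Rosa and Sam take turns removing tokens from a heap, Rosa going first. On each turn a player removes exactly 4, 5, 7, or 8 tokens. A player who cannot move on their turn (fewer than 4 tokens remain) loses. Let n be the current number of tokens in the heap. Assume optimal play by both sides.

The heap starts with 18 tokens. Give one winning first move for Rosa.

Remove 4, leaving 14.

Work bottom-up. With no move the player to move loses. Otherwise the position is W if at least one move leads to an L position for the opponent, and L if every move leads to a W.
n=0: no move → L
n=1: no move → L
n=2: no move → L
n=3: no move → L
n=4: W (go to 0, an L position)
n=5: W (go to 1, an L position)
n=6: W (go to 2, an L position)
n=7: W (go to 3, an L position)
n=8: W (go to 3, an L position)
n=9: W (go to 2, an L position)
n=10: W (go to 3, an L position)
n=11: W (go to 3, an L position)
n=12: L (options 8(W), 7(W), 5(W), 4(W) are all W)
n=13: L (options 9(W), 8(W), 6(W), 5(W) are all W)
n=14: L (options 10(W), 9(W), 7(W), 6(W) are all W)
n=15: L (options 11(W), 10(W), 8(W), 7(W) are all W)
n=16: W (go to 12, an L position)
n=17: W (go to 13, an L position)
n=18: W (go to 14, an L position)
From 18, the L positions reachable in one move are: 14, 13. Any move reaching one of these is winning.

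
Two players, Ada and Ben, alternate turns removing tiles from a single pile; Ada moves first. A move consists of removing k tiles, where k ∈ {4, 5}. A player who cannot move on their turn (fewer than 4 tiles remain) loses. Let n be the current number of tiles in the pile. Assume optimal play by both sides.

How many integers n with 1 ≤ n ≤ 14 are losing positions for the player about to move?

Label each position W (a win for the player to move) or L (a loss). A position with no legal move is L; any other position is W exactly when some move reaches an L, and L when every move reaches a W.
n=0: no move → L
n=1: no move → L
n=2: no move → L
n=3: no move → L
n=4: reaches L-position 0 → W
n=5: reaches L-position 1 → W
n=6: reaches L-position 2 → W
n=7: reaches L-position 3 → W
n=8: reaches L-position 3 → W
n=9: only reaches 5(W), 4(W), all W → L
n=10: only reaches 6(W), 5(W), all W → L
n=11: only reaches 7(W), 6(W), all W → L
n=12: only reaches 8(W), 7(W), all W → L
n=13: reaches L-position 9 → W
n=14: reaches L-position 10 → W
L entries with 1 ≤ n ≤ 14 (n=0 is outside the asked range and is not counted): n = 1, 2, 3, 9, 10, 11, 12; that makes 7.

7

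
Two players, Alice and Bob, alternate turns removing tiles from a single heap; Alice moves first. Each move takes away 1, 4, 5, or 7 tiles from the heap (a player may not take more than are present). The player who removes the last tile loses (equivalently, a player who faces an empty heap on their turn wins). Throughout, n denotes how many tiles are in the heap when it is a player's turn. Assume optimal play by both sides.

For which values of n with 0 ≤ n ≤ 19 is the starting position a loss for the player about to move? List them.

Compute win/loss labels from the base case upward. A position with no move is W. Any other position is W if it can reach an L in one move, else L.
n=0: no move; the opponent has just taken the last tile and therefore loses → W
n=1: only reaches 0(W), which is W → L
n=2: reaches L-position 1 → W
n=3: only reaches 2(W), which is W → L
n=4: reaches L-position 3 → W
n=5: reaches L-position 1 → W
n=6: reaches L-position 1 → W
n=7: reaches L-position 3 → W
n=8: reaches L-position 3 → W
n=9: only reaches 8(W), 5(W), 4(W), 2(W), all W → L
n=10: reaches L-position 9 → W
n=11: only reaches 10(W), 7(W), 6(W), 4(W), all W → L
n=12: reaches L-position 11 → W
n=13: reaches L-position 9 → W
n=14: reaches L-position 9 → W
n=15: reaches L-position 11 → W
n=16: reaches L-position 11 → W
n=17: only reaches 16(W), 13(W), 12(W), 10(W), all W → L
n=18: reaches L-position 17 → W
n=19: only reaches 18(W), 15(W), 14(W), 12(W), all W → L
The losing starting values of n are exactly the entries labelled L in this table (6 of them).

1, 3, 9, 11, 17, 19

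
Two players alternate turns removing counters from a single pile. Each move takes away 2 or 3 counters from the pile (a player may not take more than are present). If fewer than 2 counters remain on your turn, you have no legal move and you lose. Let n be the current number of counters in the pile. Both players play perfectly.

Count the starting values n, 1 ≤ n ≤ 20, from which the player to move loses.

8

Classify positions by backward induction: terminal positions (no move available) are L. From any other position, the mover wins iff some move reaches an L.
n=0: no move → L
n=1: no move → L
n=2: can move to 0, which is L ⇒ W
n=3: can move to 1, which is L ⇒ W
n=4: can move to 1, which is L ⇒ W
n=5: moves to 3(W), 2(W); every one is W ⇒ L
n=6: moves to 4(W), 3(W); every one is W ⇒ L
n=7: can move to 5, which is L ⇒ W
n=8: can move to 6, which is L ⇒ W
n=9: can move to 6, which is L ⇒ W
n=10: moves to 8(W), 7(W); every one is W ⇒ L
n=11: moves to 9(W), 8(W); every one is W ⇒ L
n=12: can move to 10, which is L ⇒ W
n=13: can move to 11, which is L ⇒ W
n=14: can move to 11, which is L ⇒ W
n=15: moves to 13(W), 12(W); every one is W ⇒ L
n=16: moves to 14(W), 13(W); every one is W ⇒ L
n=17: can move to 15, which is L ⇒ W
n=18: can move to 16, which is L ⇒ W
n=19: can move to 16, which is L ⇒ W
n=20: moves to 18(W), 17(W); every one is W ⇒ L
L entries with 1 ≤ n ≤ 20 (n=0 is outside the asked range and is not counted): n = 1, 5, 6, 10, 11, 15, 16, 20; that makes 8.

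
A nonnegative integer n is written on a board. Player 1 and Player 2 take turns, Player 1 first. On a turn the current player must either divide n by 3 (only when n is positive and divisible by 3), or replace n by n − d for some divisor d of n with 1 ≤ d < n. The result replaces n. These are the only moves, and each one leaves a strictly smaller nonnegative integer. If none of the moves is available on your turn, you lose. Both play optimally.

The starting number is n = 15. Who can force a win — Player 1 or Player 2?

Player 2 wins.

Compute win/loss labels from the base case upward. A position with no move is L. Any other position is W if it can reach an L in one move, else L.
n=0: no move → L
n=1: no move → L
n=2: →1(L), so W
n=3: →1(L), so W
n=4: →2(W), 3(W) — all W, so L
n=5: →4(L), so W
n=6: →4(L), so W
n=7: →6(W) only, which is W, so L
n=8: →4(L), so W
n=9: →3(W), 6(W), 8(W) — all W, so L
n=10: →9(L), so W
n=11: →10(W) only, which is W, so L
n=12: →4(L), so W
n=13: →12(W) only, which is W, so L
n=14: →7(L), so W
n=15: →5(W), 10(W), 12(W), 14(W) — all W, so L
The starting position 15 is L: whatever Player 1 does, the opponent receives a W position.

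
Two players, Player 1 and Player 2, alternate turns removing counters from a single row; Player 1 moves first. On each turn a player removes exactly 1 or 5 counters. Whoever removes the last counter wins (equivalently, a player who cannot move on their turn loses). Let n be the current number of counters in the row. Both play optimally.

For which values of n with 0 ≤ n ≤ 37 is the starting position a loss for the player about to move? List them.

Work bottom-up. With no move the player to move loses. Otherwise the position is W if at least one move leads to an L position for the opponent, and L if every move leads to a W.
n=0: no move → L
n=1: can move to 0, which is L ⇒ W
n=2: the only move is to 1(W), a W ⇒ L
n=3: can move to 2, which is L ⇒ W
n=4: the only move is to 3(W), a W ⇒ L
n=5: can move to 4, which is L ⇒ W
n=6: moves to 5(W), 1(W); every one is W ⇒ L
n=7: can move to 6, which is L ⇒ W
n=8: moves to 7(W), 3(W); every one is W ⇒ L
n=9: can move to 8, which is L ⇒ W
n=10: moves to 9(W), 5(W); every one is W ⇒ L
n=11: can move to 10, which is L ⇒ W
n=12: moves to 11(W), 7(W); every one is W ⇒ L
n=13: can move to 12, which is L ⇒ W
n=14: moves to 13(W), 9(W); every one is W ⇒ L
n=15: can move to 14, which is L ⇒ W
n=16: moves to 15(W), 11(W); every one is W ⇒ L
n=17: can move to 16, which is L ⇒ W
n=18: moves to 17(W), 13(W); every one is W ⇒ L
n=19: can move to 18, which is L ⇒ W
n=20: moves to 19(W), 15(W); every one is W ⇒ L
n=21: can move to 20, which is L ⇒ W
n=22: moves to 21(W), 17(W); every one is W ⇒ L
n=23: can move to 22, which is L ⇒ W
n=24: moves to 23(W), 19(W); every one is W ⇒ L
n=25: can move to 24, which is L ⇒ W
n=26: moves to 25(W), 21(W); every one is W ⇒ L
n=27: can move to 26, which is L ⇒ W
n=28: moves to 27(W), 23(W); every one is W ⇒ L
n=29: can move to 28, which is L ⇒ W
n=30: moves to 29(W), 25(W); every one is W ⇒ L
n=31: can move to 30, which is L ⇒ W
n=32: moves to 31(W), 27(W); every one is W ⇒ L
n=33: can move to 32, which is L ⇒ W
n=34: moves to 33(W), 29(W); every one is W ⇒ L
n=35: can move to 34, which is L ⇒ W
n=36: moves to 35(W), 31(W); every one is W ⇒ L
n=37: can move to 36, which is L ⇒ W
Reading off the rows marked L gives the requested list; there are 19 such values of n.

0, 2, 4, 6, 8, 10, 12, 14, 16, 18, 20, 22, 24, 26, 28, 30, 32, 34, 36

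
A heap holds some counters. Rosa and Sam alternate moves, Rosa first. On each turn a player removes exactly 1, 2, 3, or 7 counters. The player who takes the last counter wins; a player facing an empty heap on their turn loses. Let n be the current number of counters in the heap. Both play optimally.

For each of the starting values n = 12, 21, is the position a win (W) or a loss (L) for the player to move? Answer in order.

Use the standard recursion: the mover loses at a terminal position; elsewhere, the mover wins exactly when some move hands the opponent an L position.
n=0: no move → L
n=1: can move to 0, which is L ⇒ W
n=2: can move to 0, which is L ⇒ W
n=3: can move to 0, which is L ⇒ W
n=4: moves to 3(W), 2(W), 1(W); every one is W ⇒ L
n=5: can move to 4, which is L ⇒ W
n=6: can move to 4, which is L ⇒ W
n=7: can move to 4, which is L ⇒ W
n=8: moves to 7(W), 6(W), 5(W), 1(W); every one is W ⇒ L
n=9: can move to 8, which is L ⇒ W
n=10: can move to 8, which is L ⇒ W
n=11: can move to 8, which is L ⇒ W
n=12: moves to 11(W), 10(W), 9(W), 5(W); every one is W ⇒ L
n=13: can move to 12, which is L ⇒ W
n=14: can move to 12, which is L ⇒ W
n=15: can move to 12, which is L ⇒ W
n=16: moves to 15(W), 14(W), 13(W), 9(W); every one is W ⇒ L
n=17: can move to 16, which is L ⇒ W
n=18: can move to 16, which is L ⇒ W
n=19: can move to 16, which is L ⇒ W
n=20: moves to 19(W), 18(W), 17(W), 13(W); every one is W ⇒ L
n=21: can move to 20, which is L ⇒ W

12: L, 21: W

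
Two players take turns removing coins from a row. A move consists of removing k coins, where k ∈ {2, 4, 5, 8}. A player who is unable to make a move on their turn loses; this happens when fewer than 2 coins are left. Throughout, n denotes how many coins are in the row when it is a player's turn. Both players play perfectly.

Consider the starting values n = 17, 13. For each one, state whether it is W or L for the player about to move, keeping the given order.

Use the standard recursion: the mover loses at a terminal position; elsewhere, the mover wins exactly when some move hands the opponent an L position.
n=0: no move → L
n=1: no move → L
n=2: →0(L), so W
n=3: →1(L), so W
n=4: →0(L), so W
n=5: →1(L), so W
n=6: →1(L), so W
n=7: →5(W), 3(W), 2(W) — all W, so L
n=8: →0(L), so W
n=9: →7(L), so W
n=10: →8(W), 6(W), 5(W), 2(W) — all W, so L
n=11: →7(L), so W
n=12: →10(L), so W
n=13: →11(W), 9(W), 8(W), 5(W) — all W, so L
n=14: →10(L), so W
n=15: →13(L), so W
n=16: →14(W), 12(W), 11(W), 8(W) — all W, so L
n=17: →13(L), so W

17: W, 13: L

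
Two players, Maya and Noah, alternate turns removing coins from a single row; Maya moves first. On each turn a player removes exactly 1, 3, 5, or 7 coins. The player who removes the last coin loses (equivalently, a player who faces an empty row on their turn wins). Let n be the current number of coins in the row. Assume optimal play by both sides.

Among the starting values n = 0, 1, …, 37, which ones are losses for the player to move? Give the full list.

Build the W/L table. Terminal = W. A non-terminal position is W if it has a move to some L; otherwise it is L.
n=0: no move; the opponent has just taken the last coin and therefore loses → W
n=1: →0(W) only, which is W, so L
n=2: →1(L), so W
n=3: →2(W), 0(W) — all W, so L
n=4: →3(L), so W
n=5: →4(W), 2(W), 0(W) — all W, so L
n=6: →5(L), so W
n=7: →6(W), 4(W), 2(W), 0(W) — all W, so L
n=8: →7(L), so W
n=9: →8(W), 6(W), 4(W), 2(W) — all W, so L
n=10: →9(L), so W
n=11: →10(W), 8(W), 6(W), 4(W) — all W, so L
n=12: →11(L), so W
n=13: →12(W), 10(W), 8(W), 6(W) — all W, so L
n=14: →13(L), so W
n=15: →14(W), 12(W), 10(W), 8(W) — all W, so L
n=16: →15(L), so W
n=17: →16(W), 14(W), 12(W), 10(W) — all W, so L
n=18: →17(L), so W
n=19: →18(W), 16(W), 14(W), 12(W) — all W, so L
n=20: →19(L), so W
n=21: →20(W), 18(W), 16(W), 14(W) — all W, so L
n=22: →21(L), so W
n=23: →22(W), 20(W), 18(W), 16(W) — all W, so L
n=24: →23(L), so W
n=25: →24(W), 22(W), 20(W), 18(W) — all W, so L
n=26: →25(L), so W
n=27: →26(W), 24(W), 22(W), 20(W) — all W, so L
n=28: →27(L), so W
n=29: →28(W), 26(W), 24(W), 22(W) — all W, so L
n=30: →29(L), so W
n=31: →30(W), 28(W), 26(W), 24(W) — all W, so L
n=32: →31(L), so W
n=33: →32(W), 30(W), 28(W), 26(W) — all W, so L
n=34: →33(L), so W
n=35: →34(W), 32(W), 30(W), 28(W) — all W, so L
n=36: →35(L), so W
n=37: →36(W), 34(W), 32(W), 30(W) — all W, so L
The losing starting values of n are exactly the entries labelled L in this table (19 of them).

1, 3, 5, 7, 9, 11, 13, 15, 17, 19, 21, 23, 25, 27, 29, 31, 33, 35, 37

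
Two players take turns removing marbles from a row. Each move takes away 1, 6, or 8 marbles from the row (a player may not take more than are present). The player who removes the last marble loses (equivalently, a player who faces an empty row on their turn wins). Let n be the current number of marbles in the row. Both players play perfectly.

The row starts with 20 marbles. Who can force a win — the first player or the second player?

Positions with no move are W. A position that does have a move is losing for the player to move precisely when every available move leads to a winning position for the opponent. Fill in the labels:
n=0: no move; the opponent has just taken the last marble and therefore loses → W
n=1: L (sole option 0(W) is W)
n=2: W (go to 1, an L position)
n=3: L (sole option 2(W) is W)
n=4: W (go to 3, an L position)
n=5: L (sole option 4(W) is W)
n=6: W (go to 5, an L position)
n=7: W (go to 1, an L position)
n=8: L (options 7(W), 2(W), 0(W) are all W)
n=9: W (go to 8, an L position)
n=10: L (options 9(W), 4(W), 2(W) are all W)
n=11: W (go to 10, an L position)
n=12: L (options 11(W), 6(W), 4(W) are all W)
n=13: W (go to 12, an L position)
n=14: W (go to 8, an L position)
n=15: L (options 14(W), 9(W), 7(W) are all W)
n=16: W (go to 15, an L position)
n=17: L (options 16(W), 11(W), 9(W) are all W)
n=18: W (go to 17, an L position)
n=19: L (options 18(W), 13(W), 11(W) are all W)
n=20: W (go to 19, an L position)
From 20 the player to move can remove 1, leaving 19, reaching an L position.

The first player wins.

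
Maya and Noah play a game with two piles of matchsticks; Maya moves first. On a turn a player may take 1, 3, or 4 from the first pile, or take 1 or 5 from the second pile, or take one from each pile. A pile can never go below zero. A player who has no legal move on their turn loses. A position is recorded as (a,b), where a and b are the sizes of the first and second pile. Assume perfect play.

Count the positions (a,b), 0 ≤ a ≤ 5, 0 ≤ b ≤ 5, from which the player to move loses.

9

Build the W/L table. Terminal = L. A non-terminal position is W if it has a move to some L; otherwise it is L.
Every move lowers a or b (never raises either), so fill the grid row by row in increasing a, and left to right within a row: each cell's successors are then already labelled.
      b=0  b=1  b=2  b=3  b=4  b=5
a=0:    L    W    L    W    L    W
a=1:    W    W    W    W    W    W
a=2:    L    W    L    W    L    W
a=3:    W    W    W    W    W    W
a=4:    W    L    W    L    W    L
a=5:    W    W    W    W    W    W
Cells with no legal move (terminal, hence L): (0,0).
The remaining L cells, each justified by listing all of its moves:
(0,2): only reaches (0,1)(W), which is W → L
(0,4): only reaches (0,3)(W), which is W → L
(2,0): only reaches (1,0)(W), which is W → L
(2,2): only reaches (1,2)(W), (2,1)(W), (1,1)(W), all W → L
(2,4): only reaches (1,4)(W), (2,3)(W), (1,3)(W), all W → L
(4,1): only reaches (3,1)(W), (1,1)(W), (0,1)(W), (4,0)(W), (3,0)(W), all W → L
(4,3): only reaches (3,3)(W), (1,3)(W), (0,3)(W), (4,2)(W), (3,2)(W), all W → L
(4,5): only reaches (3,5)(W), (1,5)(W), (0,5)(W), (4,4)(W), (4,0)(W), (3,4)(W), all W → L
Every other cell has at least one move into one of the L cells above, so it is W.
L cells per row: a=0: 3, a=1: 0, a=2: 3, a=3: 0, a=4: 3, a=5: 0; total 9.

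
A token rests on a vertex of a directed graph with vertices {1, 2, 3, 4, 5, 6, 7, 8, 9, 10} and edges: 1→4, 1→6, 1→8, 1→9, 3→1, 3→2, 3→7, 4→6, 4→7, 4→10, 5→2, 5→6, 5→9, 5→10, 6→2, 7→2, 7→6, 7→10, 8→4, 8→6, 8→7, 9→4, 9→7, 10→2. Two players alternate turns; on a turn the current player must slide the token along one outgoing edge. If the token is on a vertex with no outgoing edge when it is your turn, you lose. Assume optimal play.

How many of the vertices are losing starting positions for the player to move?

2

Work bottom-up. With no move the player to move loses. Otherwise the position is W if at least one move leads to an L position for the opponent, and L if every move leads to a W.
Every edge goes from a vertex to one that appears earlier in the order 2, 6, 10, 7, 4, 8, 9, 1, 3, 5, so processing vertices in that order labels each vertex after all of its successors.
2: no outgoing edge → L
6: reaches L-position 2 → W
10: reaches L-position 2 → W
7: reaches L-position 2 → W
4: only reaches 7(W), 10(W), 6(W), all W → L
8: reaches L-position 4 → W
9: reaches L-position 4 → W
1: reaches L-position 4 → W
3: reaches L-position 2 → W
5: reaches L-position 2 → W
The L vertices are 2, 4; that is 2 in all.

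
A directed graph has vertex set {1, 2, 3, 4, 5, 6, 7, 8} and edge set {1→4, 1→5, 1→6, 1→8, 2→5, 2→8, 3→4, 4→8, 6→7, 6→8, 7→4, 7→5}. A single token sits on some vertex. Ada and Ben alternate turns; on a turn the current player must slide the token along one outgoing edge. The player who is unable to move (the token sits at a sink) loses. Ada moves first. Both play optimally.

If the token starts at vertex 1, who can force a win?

Ada wins.

Work bottom-up. With no move the player to move loses. Otherwise the position is W if at least one move leads to an L position for the opponent, and L if every move leads to a W.
Every edge goes from a vertex to one that appears earlier in the order 5, 8, 4, 7, 2, 3, 6, 1, so processing vertices in that order labels each vertex after all of its successors.
5: no outgoing edge → L
8: no outgoing edge → L
4: W (go to 8, an L position)
7: W (go to 5, an L position)
2: W (go to 8, an L position)
3: L (sole option 4(W) is W)
6: W (go to 8, an L position)
1: W (go to 8, an L position)
From 1 Ada can move to 8, reaching an L position.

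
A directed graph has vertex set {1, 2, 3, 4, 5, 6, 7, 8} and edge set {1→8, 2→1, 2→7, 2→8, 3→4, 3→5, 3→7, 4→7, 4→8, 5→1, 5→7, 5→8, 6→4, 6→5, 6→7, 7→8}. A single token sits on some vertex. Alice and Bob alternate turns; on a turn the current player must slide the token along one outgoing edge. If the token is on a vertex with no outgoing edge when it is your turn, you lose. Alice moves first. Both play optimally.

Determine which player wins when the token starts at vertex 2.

Use the standard recursion: the mover loses at a terminal position; elsewhere, the mover wins exactly when some move hands the opponent an L position.
Every edge goes from a vertex to one that appears earlier in the order 8, 7, 4, 1, 5, 6, 3, 2, so processing vertices in that order labels each vertex after all of its successors.
8: no outgoing edge → L
7: →8(L), so W
4: →8(L), so W
1: →8(L), so W
5: →8(L), so W
6: →5(W), 4(W), 7(W) — all W, so L
3: →5(W), 4(W), 7(W) — all W, so L
2: →8(L), so W
From 2 Alice can move to 8, reaching an L position.

Alice wins.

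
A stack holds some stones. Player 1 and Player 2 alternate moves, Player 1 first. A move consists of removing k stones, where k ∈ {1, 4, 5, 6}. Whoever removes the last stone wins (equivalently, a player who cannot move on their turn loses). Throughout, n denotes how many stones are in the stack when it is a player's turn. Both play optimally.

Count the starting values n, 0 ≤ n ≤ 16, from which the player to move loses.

4

Work bottom-up. With no move the player to move loses. Otherwise the position is W if at least one move leads to an L position for the opponent, and L if every move leads to a W.
n=0: no move → L
n=1: W (go to 0, an L position)
n=2: L (sole option 1(W) is W)
n=3: W (go to 2, an L position)
n=4: W (go to 0, an L position)
n=5: W (go to 0, an L position)
n=6: W (go to 2, an L position)
n=7: W (go to 2, an L position)
n=8: W (go to 2, an L position)
n=9: L (options 8(W), 5(W), 4(W), 3(W) are all W)
n=10: W (go to 9, an L position)
n=11: L (options 10(W), 7(W), 6(W), 5(W) are all W)
n=12: W (go to 11, an L position)
n=13: W (go to 9, an L position)
n=14: W (go to 9, an L position)
n=15: W (go to 11, an L position)
n=16: W (go to 11, an L position)
L entries with 0 ≤ n ≤ 16: n = 0, 2, 9, 11; that makes 4.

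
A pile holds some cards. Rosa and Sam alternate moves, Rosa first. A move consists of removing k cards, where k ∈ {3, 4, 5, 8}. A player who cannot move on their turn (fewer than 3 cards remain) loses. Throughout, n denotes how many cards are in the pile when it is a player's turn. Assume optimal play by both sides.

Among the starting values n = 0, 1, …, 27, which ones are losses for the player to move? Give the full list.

Classify positions by backward induction: terminal positions (no move available) are L. From any other position, the mover wins iff some move reaches an L.
n=0: no move → L
n=1: no move → L
n=2: no move → L
n=3: →0(L), so W
n=4: →1(L), so W
n=5: →2(L), so W
n=6: →2(L), so W
n=7: →2(L), so W
n=8: →0(L), so W
n=9: →1(L), so W
n=10: →2(L), so W
n=11: →8(W), 7(W), 6(W), 3(W) — all W, so L
n=12: →9(W), 8(W), 7(W), 4(W) — all W, so L
n=13: →10(W), 9(W), 8(W), 5(W) — all W, so L
n=14: →11(L), so W
n=15: →12(L), so W
n=16: →13(L), so W
n=17: →13(L), so W
n=18: →13(L), so W
n=19: →11(L), so W
n=20: →12(L), so W
n=21: →13(L), so W
n=22: →19(W), 18(W), 17(W), 14(W) — all W, so L
n=23: →20(W), 19(W), 18(W), 15(W) — all W, so L
n=24: →21(W), 20(W), 19(W), 16(W) — all W, so L
n=25: →22(L), so W
n=26: →23(L), so W
n=27: →24(L), so W
The losing starting values of n are exactly the entries labelled L in this table (9 of them).

0, 1, 2, 11, 12, 13, 22, 23, 24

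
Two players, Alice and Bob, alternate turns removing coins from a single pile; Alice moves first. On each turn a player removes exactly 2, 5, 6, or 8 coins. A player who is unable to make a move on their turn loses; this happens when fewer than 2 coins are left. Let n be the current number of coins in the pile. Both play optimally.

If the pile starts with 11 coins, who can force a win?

Bob wins.

Label each position W (a win for the player to move) or L (a loss). A position with no legal move is L; any other position is W exactly when some move reaches an L, and L when every move reaches a W.
n=0: no move → L
n=1: no move → L
n=2: →0(L), so W
n=3: →1(L), so W
n=4: →2(W) only, which is W, so L
n=5: →0(L), so W
n=6: →4(L), so W
n=7: →1(L), so W
n=8: →0(L), so W
n=9: →4(L), so W
n=10: →4(L), so W
n=11: →9(W), 6(W), 5(W), 3(W) — all W, so L
Every move from 11 reaches a W position, so the mover loses.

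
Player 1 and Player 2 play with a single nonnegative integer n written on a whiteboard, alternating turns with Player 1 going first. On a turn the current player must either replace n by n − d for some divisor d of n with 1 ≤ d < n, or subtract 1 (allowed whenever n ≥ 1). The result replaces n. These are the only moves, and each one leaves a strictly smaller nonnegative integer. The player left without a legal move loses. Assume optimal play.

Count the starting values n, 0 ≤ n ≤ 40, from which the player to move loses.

20

Label each position W (a win for the player to move) or L (a loss). A position with no legal move is L; any other position is W exactly when some move reaches an L, and L when every move reaches a W.
n=0: no move → L
n=1: W (go to 0, an L position)
n=2: L (sole option 1(W) is W)
n=3: W (go to 2, an L position)
n=4: W (go to 2, an L position)
n=5: L (sole option 4(W) is W)
n=6: W (go to 5, an L position)
n=7: L (sole option 6(W) is W)
n=8: W (go to 7, an L position)
n=9: L (options 6(W), 8(W) are all W)
n=10: W (go to 5, an L position)
n=11: L (sole option 10(W) is W)
n=12: W (go to 9, an L position)
n=13: L (sole option 12(W) is W)
n=14: W (go to 7, an L position)
n=15: L (options 10(W), 12(W), 14(W) are all W)
n=16: W (go to 15, an L position)
n=17: L (sole option 16(W) is W)
n=18: W (go to 9, an L position)
n=19: L (sole option 18(W) is W)
n=20: W (go to 15, an L position)
n=21: L (options 14(W), 18(W), 20(W) are all W)
n=22: W (go to 11, an L position)
n=23: L (sole option 22(W) is W)
n=24: W (go to 21, an L position)
n=25: L (options 20(W), 24(W) are all W)
n=26: W (go to 13, an L position)
n=27: L (options 18(W), 24(W), 26(W) are all W)
n=28: W (go to 21, an L position)
n=29: L (sole option 28(W) is W)
n=30: W (go to 15, an L position)
n=31: L (sole option 30(W) is W)
n=32: W (go to 31, an L position)
n=33: L (options 22(W), 30(W), 32(W) are all W)
n=34: W (go to 17, an L position)
n=35: L (options 28(W), 30(W), 34(W) are all W)
n=36: W (go to 27, an L position)
n=37: L (sole option 36(W) is W)
n=38: W (go to 19, an L position)
n=39: L (options 26(W), 36(W), 38(W) are all W)
n=40: W (go to 35, an L position)
L entries with 0 ≤ n ≤ 40: n = 0, 2, 5, 7, 9, 11, 13, 15, 17, 19, 21, 23, 25, 27, 29, 31, 33, 35, 37, 39; that makes 20.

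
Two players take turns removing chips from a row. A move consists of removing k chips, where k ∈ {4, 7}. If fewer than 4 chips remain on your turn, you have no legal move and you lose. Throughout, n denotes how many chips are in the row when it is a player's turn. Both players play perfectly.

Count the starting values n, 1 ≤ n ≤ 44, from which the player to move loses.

16

Label each position W (a win for the player to move) or L (a loss). A position with no legal move is L; any other position is W exactly when some move reaches an L, and L when every move reaches a W.
n=0: no move → L
n=1: no move → L
n=2: no move → L
n=3: no move → L
n=4: →0(L), so W
n=5: →1(L), so W
n=6: →2(L), so W
n=7: →3(L), so W
n=8: →1(L), so W
n=9: →2(L), so W
n=10: →3(L), so W
n=11: →7(W), 4(W) — all W, so L
n=12: →8(W), 5(W) — all W, so L
n=13: →9(W), 6(W) — all W, so L
n=14: →10(W), 7(W) — all W, so L
n=15: →11(L), so W
n=16: →12(L), so W
n=17: →13(L), so W
n=18: →14(L), so W
n=19: →12(L), so W
n=20: →13(L), so W
n=21: →14(L), so W
n=22: →18(W), 15(W) — all W, so L
n=23: →19(W), 16(W) — all W, so L
n=24: →20(W), 17(W) — all W, so L
n=25: →21(W), 18(W) — all W, so L
n=26: →22(L), so W
n=27: →23(L), so W
n=28: →24(L), so W
n=29: →25(L), so W
n=30: →23(L), so W
n=31: →24(L), so W
n=32: →25(L), so W
n=33: →29(W), 26(W) — all W, so L
n=34: →30(W), 27(W) — all W, so L
n=35: →31(W), 28(W) — all W, so L
n=36: →32(W), 29(W) — all W, so L
n=37: →33(L), so W
n=38: →34(L), so W
n=39: →35(L), so W
n=40: →36(L), so W
n=41: →34(L), so W
n=42: →35(L), so W
n=43: →36(L), so W
n=44: →40(W), 37(W) — all W, so L
L entries with 1 ≤ n ≤ 44 (n=0 is outside the asked range and is not counted): n = 1, 2, 3, 11, 12, 13, 14, 22, 23, 24, 25, 33, 34, 35, 36, 44; that makes 16.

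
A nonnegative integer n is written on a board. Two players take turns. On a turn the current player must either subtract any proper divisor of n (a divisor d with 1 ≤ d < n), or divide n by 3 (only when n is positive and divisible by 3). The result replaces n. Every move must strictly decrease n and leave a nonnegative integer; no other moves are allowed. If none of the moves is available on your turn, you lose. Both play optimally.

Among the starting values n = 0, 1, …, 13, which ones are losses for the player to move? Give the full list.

Positions with no move are L. A position that does have a move is losing for the player to move precisely when every available move leads to a winning position for the opponent. Fill in the labels:
n=0: no move → L
n=1: no move → L
n=2: can move to 1, which is L ⇒ W
n=3: can move to 1, which is L ⇒ W
n=4: moves to 2(W), 3(W); every one is W ⇒ L
n=5: can move to 4, which is L ⇒ W
n=6: can move to 4, which is L ⇒ W
n=7: the only move is to 6(W), a W ⇒ L
n=8: can move to 4, which is L ⇒ W
n=9: moves to 3(W), 6(W), 8(W); every one is W ⇒ L
n=10: can move to 9, which is L ⇒ W
n=11: the only move is to 10(W), a W ⇒ L
n=12: can move to 4, which is L ⇒ W
n=13: the only move is to 12(W), a W ⇒ L
The losing starting values of n are exactly the entries labelled L in this table (7 of them).

0, 1, 4, 7, 9, 11, 13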